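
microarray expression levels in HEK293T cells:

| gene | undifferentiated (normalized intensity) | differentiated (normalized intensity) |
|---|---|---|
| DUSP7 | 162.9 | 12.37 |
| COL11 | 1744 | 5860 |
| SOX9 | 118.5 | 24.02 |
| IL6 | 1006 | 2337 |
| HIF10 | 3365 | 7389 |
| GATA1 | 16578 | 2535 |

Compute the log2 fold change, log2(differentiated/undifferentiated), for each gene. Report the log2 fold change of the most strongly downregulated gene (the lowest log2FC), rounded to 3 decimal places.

log2(12.37/162.9) = -3.719  (DUSP7)
log2(5860/1744) = 1.749  (COL11)
log2(24.02/118.5) = -2.303  (SOX9)
log2(2337/1006) = 1.216  (IL6)
log2(7389/3365) = 1.135  (HIF10)
log2(2535/16578) = -2.709  (GATA1)
DUSP7 is most strongly downregulated.

-3.719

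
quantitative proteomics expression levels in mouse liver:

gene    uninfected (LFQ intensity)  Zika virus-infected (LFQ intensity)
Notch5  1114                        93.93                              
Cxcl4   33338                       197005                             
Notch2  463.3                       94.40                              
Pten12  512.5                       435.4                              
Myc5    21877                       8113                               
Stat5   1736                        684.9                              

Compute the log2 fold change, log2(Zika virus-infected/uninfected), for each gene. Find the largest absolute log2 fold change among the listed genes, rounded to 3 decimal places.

3.568

log2(93.93/1114) = -3.568  (Notch5)
log2(197005/33338) = 2.563  (Cxcl4)
log2(94.40/463.3) = -2.295  (Notch2)
log2(435.4/512.5) = -0.235  (Pten12)
log2(8113/21877) = -1.431  (Myc5)
log2(684.9/1736) = -1.342  (Stat5)
The largest magnitude belongs to Notch5.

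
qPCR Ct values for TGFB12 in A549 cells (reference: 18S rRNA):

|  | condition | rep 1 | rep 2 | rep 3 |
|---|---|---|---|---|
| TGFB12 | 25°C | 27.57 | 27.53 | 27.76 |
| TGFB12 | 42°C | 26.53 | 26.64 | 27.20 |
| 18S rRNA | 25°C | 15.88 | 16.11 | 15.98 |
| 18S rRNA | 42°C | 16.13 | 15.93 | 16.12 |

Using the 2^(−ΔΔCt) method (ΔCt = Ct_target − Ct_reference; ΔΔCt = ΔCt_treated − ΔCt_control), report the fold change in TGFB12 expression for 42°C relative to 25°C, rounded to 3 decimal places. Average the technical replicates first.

Mean Ct: TGFB12 25°C 27.620; TGFB12 42°C 26.790; 18S rRNA 25°C 15.990; 18S rRNA 42°C 16.060
ΔCt(25°C) = 27.620 − 15.990 = 11.630
ΔCt(42°C) = 26.790 − 16.060 = 10.730
ΔΔCt = 10.730 − 11.630 = -0.900
Fold change = 2^(−(-0.900)) = 2^0.900 = 1.8661

1.866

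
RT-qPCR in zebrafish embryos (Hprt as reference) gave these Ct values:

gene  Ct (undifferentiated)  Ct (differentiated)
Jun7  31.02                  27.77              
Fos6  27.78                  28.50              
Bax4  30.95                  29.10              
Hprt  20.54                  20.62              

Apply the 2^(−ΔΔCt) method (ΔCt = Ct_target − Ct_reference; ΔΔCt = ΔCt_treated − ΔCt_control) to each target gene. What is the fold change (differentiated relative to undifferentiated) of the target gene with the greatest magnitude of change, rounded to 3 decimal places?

Jun7: ΔΔCt = (27.77−20.62) − (31.02−20.54) = 7.15 − 10.48 = -3.33; fold change = 2^3.33 = 10.056
Fos6: ΔΔCt = (28.50−20.62) − (27.78−20.54) = 7.88 − 7.24 = 0.64; fold change = 2^-0.64 = 0.642
Bax4: ΔΔCt = (29.10−20.62) − (30.95−20.54) = 8.48 − 10.41 = -1.93; fold change = 2^1.93 = 3.811
Jun7 has the largest |ΔΔCt| = 3.33.

10.056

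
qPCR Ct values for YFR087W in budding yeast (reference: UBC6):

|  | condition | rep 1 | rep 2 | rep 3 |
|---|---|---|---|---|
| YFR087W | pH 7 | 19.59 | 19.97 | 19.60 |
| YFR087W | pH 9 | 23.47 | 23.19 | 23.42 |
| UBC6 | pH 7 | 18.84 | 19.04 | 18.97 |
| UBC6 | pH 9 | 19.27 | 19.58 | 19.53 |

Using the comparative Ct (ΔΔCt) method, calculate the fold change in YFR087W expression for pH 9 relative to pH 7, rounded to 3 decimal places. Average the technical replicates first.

0.114

Mean Ct: YFR087W pH 7 19.720; YFR087W pH 9 23.360; UBC6 pH 7 18.950; UBC6 pH 9 19.460
ΔCt(pH 7) = 19.720 − 18.950 = 0.770
ΔCt(pH 9) = 23.360 − 19.460 = 3.900
ΔΔCt = 3.900 − 0.770 = 3.130
Fold change = 2^(−3.130) = 0.1142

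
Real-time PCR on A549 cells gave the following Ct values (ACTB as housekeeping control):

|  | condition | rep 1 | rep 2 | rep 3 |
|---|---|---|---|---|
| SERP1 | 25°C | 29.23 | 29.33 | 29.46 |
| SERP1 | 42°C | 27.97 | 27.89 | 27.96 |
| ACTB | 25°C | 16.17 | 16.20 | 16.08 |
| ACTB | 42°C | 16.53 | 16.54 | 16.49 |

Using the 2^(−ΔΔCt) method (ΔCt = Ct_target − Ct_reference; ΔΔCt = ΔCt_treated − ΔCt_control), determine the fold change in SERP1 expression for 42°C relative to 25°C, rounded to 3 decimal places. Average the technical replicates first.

Mean Ct: SERP1 25°C 29.340; SERP1 42°C 27.940; ACTB 25°C 16.150; ACTB 42°C 16.520
ΔCt(25°C) = 29.340 − 16.150 = 13.190
ΔCt(42°C) = 27.940 − 16.520 = 11.420
ΔΔCt = 11.420 − 13.190 = -1.770
Fold change = 2^(−(-1.770)) = 2^1.770 = 3.4105

3.411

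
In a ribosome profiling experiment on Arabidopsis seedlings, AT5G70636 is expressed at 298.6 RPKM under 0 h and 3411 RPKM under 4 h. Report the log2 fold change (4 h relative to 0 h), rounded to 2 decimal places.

Fold change = 3411 / 298.6 = 11.4233
log2(11.4233) = 3.514

3.51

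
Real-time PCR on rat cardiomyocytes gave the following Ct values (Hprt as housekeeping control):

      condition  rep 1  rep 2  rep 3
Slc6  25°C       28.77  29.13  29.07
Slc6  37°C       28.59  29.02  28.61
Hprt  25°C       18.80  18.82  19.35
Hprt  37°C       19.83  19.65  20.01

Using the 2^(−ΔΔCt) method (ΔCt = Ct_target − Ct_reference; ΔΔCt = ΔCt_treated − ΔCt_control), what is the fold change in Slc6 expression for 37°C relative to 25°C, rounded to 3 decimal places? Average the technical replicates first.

2.129

Mean Ct: Slc6 25°C 28.990; Slc6 37°C 28.740; Hprt 25°C 18.990; Hprt 37°C 19.830
ΔCt(25°C) = 28.990 − 18.990 = 10.000
ΔCt(37°C) = 28.740 − 19.830 = 8.910
ΔΔCt = 8.910 − 10.000 = -1.090
Fold change = 2^(−(-1.090)) = 2^1.090 = 2.1287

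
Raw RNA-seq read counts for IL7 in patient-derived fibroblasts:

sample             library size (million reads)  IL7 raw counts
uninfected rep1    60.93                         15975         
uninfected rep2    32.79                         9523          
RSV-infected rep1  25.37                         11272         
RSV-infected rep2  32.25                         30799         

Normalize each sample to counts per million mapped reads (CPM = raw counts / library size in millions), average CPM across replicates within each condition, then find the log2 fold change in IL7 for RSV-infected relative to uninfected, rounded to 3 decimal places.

1.340

CPM(uninfected rep1) = 15975 / 60.93 = 262.1861
CPM(uninfected rep2) = 9523 / 32.79 = 290.4239
CPM(RSV-infected rep1) = 11272 / 25.37 = 444.3043
CPM(RSV-infected rep2) = 30799 / 32.25 = 955.0078
mean CPM(uninfected) = 276.3050; mean CPM(RSV-infected) = 699.6560
Fold change = 699.6560 / 276.3050 = 2.53219
log2(2.53219) = 1.3404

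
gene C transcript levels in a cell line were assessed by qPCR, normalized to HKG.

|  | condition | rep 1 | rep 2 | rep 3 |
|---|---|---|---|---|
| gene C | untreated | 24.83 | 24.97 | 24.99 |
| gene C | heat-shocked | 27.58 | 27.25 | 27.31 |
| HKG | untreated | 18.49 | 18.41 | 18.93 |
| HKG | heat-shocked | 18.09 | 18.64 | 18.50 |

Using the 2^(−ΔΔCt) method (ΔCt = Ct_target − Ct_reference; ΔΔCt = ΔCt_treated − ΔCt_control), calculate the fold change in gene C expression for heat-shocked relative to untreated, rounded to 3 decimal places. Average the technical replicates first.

0.159

Mean Ct: gene C untreated 24.930; gene C heat-shocked 27.380; HKG untreated 18.610; HKG heat-shocked 18.410
ΔCt(untreated) = 24.930 − 18.610 = 6.320
ΔCt(heat-shocked) = 27.380 − 18.410 = 8.970
ΔΔCt = 8.970 − 6.320 = 2.650
Fold change = 2^(−2.650) = 0.1593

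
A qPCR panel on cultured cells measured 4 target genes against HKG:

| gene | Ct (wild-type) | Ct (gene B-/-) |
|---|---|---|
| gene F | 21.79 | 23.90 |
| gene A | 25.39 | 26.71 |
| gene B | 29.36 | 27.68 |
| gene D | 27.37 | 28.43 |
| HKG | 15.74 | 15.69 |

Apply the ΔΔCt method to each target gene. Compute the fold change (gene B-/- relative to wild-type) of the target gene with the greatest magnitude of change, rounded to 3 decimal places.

gene F: ΔΔCt = (23.90−15.69) − (21.79−15.74) = 8.21 − 6.05 = 2.16; fold change = 2^-2.16 = 0.224
gene A: ΔΔCt = (26.71−15.69) − (25.39−15.74) = 11.02 − 9.65 = 1.37; fold change = 2^-1.37 = 0.387
gene B: ΔΔCt = (27.68−15.69) − (29.36−15.74) = 11.99 − 13.62 = -1.63; fold change = 2^1.63 = 3.095
gene D: ΔΔCt = (28.43−15.69) − (27.37−15.74) = 12.74 − 11.63 = 1.11; fold change = 2^-1.11 = 0.463
gene F has the largest |ΔΔCt| = 2.16.

0.224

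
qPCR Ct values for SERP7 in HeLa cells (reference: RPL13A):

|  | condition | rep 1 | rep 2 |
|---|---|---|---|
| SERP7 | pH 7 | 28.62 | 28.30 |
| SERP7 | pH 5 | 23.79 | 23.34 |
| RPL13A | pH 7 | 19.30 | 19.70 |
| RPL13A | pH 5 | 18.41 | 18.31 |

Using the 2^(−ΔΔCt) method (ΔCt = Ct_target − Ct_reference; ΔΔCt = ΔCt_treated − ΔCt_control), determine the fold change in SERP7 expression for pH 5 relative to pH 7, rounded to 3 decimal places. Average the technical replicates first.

13.501

Mean Ct: SERP7 pH 7 28.460; SERP7 pH 5 23.565; RPL13A pH 7 19.500; RPL13A pH 5 18.360
ΔCt(pH 7) = 28.460 − 19.500 = 8.960
ΔCt(pH 5) = 23.565 − 18.360 = 5.205
ΔΔCt = 5.205 − 8.960 = -3.755
Fold change = 2^(−(-3.755)) = 2^3.755 = 13.5011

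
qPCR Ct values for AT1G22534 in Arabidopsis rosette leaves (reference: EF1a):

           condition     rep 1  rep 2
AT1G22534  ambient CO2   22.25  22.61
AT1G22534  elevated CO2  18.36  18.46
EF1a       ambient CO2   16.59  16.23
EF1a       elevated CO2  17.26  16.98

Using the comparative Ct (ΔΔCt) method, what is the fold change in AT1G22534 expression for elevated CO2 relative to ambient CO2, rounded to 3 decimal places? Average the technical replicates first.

Mean Ct: AT1G22534 ambient CO2 22.430; AT1G22534 elevated CO2 18.410; EF1a ambient CO2 16.410; EF1a elevated CO2 17.120
ΔCt(ambient CO2) = 22.430 − 16.410 = 6.020
ΔCt(elevated CO2) = 18.410 − 17.120 = 1.290
ΔΔCt = 1.290 − 6.020 = -4.730
Fold change = 2^(−(-4.730)) = 2^4.730 = 26.5382

26.538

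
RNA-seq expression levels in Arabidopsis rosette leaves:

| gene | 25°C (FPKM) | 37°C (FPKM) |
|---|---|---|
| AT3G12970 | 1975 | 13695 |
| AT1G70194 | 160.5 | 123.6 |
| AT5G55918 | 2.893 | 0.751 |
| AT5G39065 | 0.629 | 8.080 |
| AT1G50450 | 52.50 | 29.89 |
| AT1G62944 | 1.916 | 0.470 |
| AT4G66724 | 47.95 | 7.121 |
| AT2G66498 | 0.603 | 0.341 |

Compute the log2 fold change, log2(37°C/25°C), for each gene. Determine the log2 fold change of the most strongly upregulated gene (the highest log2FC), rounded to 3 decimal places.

log2(13695/1975) = 2.794  (AT3G12970)
log2(123.6/160.5) = -0.377  (AT1G70194)
log2(0.751/2.893) = -1.946  (AT5G55918)
log2(8.080/0.629) = 3.683  (AT5G39065)
log2(29.89/52.50) = -0.813  (AT1G50450)
log2(0.470/1.916) = -2.027  (AT1G62944)
log2(7.121/47.95) = -2.751  (AT4G66724)
log2(0.341/0.603) = -0.822  (AT2G66498)
AT5G39065 is most strongly upregulated.

3.683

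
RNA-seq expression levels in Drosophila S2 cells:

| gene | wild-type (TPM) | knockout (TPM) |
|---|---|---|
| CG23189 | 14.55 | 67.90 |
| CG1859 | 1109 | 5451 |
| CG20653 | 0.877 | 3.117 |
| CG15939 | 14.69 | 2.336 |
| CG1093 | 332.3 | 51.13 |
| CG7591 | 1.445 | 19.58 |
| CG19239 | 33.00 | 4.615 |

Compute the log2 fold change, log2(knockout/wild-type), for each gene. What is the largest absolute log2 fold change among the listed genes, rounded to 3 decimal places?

3.760

log2(67.90/14.55) = 2.222  (CG23189)
log2(5451/1109) = 2.297  (CG1859)
log2(3.117/0.877) = 1.830  (CG20653)
log2(2.336/14.69) = -2.653  (CG15939)
log2(51.13/332.3) = -2.700  (CG1093)
log2(19.58/1.445) = 3.760  (CG7591)
log2(4.615/33.00) = -2.838  (CG19239)
The largest magnitude belongs to CG7591.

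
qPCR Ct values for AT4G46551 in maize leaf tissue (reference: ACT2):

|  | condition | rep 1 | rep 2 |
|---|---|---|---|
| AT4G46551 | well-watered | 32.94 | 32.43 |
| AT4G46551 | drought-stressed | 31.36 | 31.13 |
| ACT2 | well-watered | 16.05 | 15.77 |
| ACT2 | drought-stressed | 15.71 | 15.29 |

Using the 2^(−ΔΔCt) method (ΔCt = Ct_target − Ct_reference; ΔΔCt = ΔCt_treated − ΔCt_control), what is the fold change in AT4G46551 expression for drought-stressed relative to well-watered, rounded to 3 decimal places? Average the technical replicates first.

2.042

Mean Ct: AT4G46551 well-watered 32.685; AT4G46551 drought-stressed 31.245; ACT2 well-watered 15.910; ACT2 drought-stressed 15.500
ΔCt(well-watered) = 32.685 − 15.910 = 16.775
ΔCt(drought-stressed) = 31.245 − 15.500 = 15.745
ΔΔCt = 15.745 − 16.775 = -1.030
Fold change = 2^(−(-1.030)) = 2^1.030 = 2.0420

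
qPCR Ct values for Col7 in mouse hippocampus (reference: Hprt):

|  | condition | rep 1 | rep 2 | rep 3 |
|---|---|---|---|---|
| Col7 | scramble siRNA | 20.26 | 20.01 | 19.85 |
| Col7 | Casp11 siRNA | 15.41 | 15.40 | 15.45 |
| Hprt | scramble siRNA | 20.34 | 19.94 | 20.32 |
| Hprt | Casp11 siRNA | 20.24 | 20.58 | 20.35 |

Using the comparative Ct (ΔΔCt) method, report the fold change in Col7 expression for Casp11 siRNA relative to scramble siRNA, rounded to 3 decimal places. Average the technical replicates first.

28.051

Mean Ct: Col7 scramble siRNA 20.040; Col7 Casp11 siRNA 15.420; Hprt scramble siRNA 20.200; Hprt Casp11 siRNA 20.390
ΔCt(scramble siRNA) = 20.040 − 20.200 = -0.160
ΔCt(Casp11 siRNA) = 15.420 − 20.390 = -4.970
ΔΔCt = -4.970 − (-0.160) = -4.810
Fold change = 2^(−(-4.810)) = 2^4.810 = 28.0514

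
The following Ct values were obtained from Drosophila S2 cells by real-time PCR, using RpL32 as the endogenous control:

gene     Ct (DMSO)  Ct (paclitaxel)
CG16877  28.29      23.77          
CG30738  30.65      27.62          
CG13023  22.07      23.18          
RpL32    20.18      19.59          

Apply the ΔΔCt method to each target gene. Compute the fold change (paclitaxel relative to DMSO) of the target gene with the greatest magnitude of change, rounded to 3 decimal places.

CG16877: ΔΔCt = (23.77−19.59) − (28.29−20.18) = 4.18 − 8.11 = -3.93; fold change = 2^3.93 = 15.242
CG30738: ΔΔCt = (27.62−19.59) − (30.65−20.18) = 8.03 − 10.47 = -2.44; fold change = 2^2.44 = 5.426
CG13023: ΔΔCt = (23.18−19.59) − (22.07−20.18) = 3.59 − 1.89 = 1.70; fold change = 2^-1.70 = 0.308
CG16877 has the largest |ΔΔCt| = 3.93.

15.242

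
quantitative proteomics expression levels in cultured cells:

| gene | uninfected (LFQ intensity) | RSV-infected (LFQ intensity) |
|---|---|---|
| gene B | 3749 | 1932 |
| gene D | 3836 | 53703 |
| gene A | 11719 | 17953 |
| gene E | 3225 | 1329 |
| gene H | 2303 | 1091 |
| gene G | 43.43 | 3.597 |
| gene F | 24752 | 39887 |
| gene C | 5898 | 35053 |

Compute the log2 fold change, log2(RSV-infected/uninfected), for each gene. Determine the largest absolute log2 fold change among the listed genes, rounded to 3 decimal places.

3.807

log2(1932/3749) = -0.956  (gene B)
log2(53703/3836) = 3.807  (gene D)
log2(17953/11719) = 0.615  (gene A)
log2(1329/3225) = -1.279  (gene E)
log2(1091/2303) = -1.078  (gene H)
log2(3.597/43.43) = -3.594  (gene G)
log2(39887/24752) = 0.688  (gene F)
log2(35053/5898) = 2.571  (gene C)
The largest magnitude belongs to gene D.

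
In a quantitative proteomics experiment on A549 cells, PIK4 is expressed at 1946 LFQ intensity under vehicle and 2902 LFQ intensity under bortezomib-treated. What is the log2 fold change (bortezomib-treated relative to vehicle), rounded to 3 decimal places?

Fold change = 2902 / 1946 = 1.4913
log2(1.4913) = 0.5765

0.577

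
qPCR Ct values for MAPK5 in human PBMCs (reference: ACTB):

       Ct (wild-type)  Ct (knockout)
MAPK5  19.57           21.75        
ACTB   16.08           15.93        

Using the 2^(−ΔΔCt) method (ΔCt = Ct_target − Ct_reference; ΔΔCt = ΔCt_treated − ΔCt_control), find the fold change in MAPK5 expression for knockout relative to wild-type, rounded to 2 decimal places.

0.20

ΔCt(wild-type) = 19.570 − 16.080 = 3.490
ΔCt(knockout) = 21.750 − 15.930 = 5.820
ΔΔCt = 5.820 − 3.490 = 2.330
Fold change = 2^(−2.330) = 0.199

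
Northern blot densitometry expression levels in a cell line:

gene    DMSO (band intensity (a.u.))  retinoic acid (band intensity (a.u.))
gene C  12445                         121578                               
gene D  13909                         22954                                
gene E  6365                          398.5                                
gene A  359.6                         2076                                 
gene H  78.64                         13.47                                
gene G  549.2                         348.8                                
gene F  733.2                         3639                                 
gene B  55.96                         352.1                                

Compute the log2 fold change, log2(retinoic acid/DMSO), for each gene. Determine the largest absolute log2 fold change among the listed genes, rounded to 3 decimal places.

log2(121578/12445) = 3.288  (gene C)
log2(22954/13909) = 0.723  (gene D)
log2(398.5/6365) = -3.998  (gene E)
log2(2076/359.6) = 2.529  (gene A)
log2(13.47/78.64) = -2.546  (gene H)
log2(348.8/549.2) = -0.655  (gene G)
log2(3639/733.2) = 2.311  (gene F)
log2(352.1/55.96) = 2.654  (gene B)
The largest magnitude belongs to gene E.

3.998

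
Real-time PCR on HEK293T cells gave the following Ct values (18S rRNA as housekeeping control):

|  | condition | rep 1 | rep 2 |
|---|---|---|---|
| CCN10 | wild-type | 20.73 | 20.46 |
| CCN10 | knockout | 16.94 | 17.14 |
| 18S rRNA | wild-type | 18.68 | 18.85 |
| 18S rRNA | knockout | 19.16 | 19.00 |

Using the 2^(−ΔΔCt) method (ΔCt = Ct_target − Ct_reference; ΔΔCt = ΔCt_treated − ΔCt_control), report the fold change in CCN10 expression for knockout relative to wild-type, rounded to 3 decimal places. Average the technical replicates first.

14.621

Mean Ct: CCN10 wild-type 20.595; CCN10 knockout 17.040; 18S rRNA wild-type 18.765; 18S rRNA knockout 19.080
ΔCt(wild-type) = 20.595 − 18.765 = 1.830
ΔCt(knockout) = 17.040 − 19.080 = -2.040
ΔΔCt = -2.040 − 1.830 = -3.870
Fold change = 2^(−(-3.870)) = 2^3.870 = 14.6213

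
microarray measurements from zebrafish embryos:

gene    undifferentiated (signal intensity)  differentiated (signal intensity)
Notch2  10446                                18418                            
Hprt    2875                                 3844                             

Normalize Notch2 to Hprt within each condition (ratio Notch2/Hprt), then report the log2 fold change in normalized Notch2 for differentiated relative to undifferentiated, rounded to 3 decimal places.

0.399

Notch2/Hprt (undifferentiated) = 10446 / 2875 = 3.6334
Notch2/Hprt (differentiated) = 18418 / 3844 = 4.7914
Fold change = 4.7914 / 3.6334 = 1.3187
log2(1.3187) = 0.3991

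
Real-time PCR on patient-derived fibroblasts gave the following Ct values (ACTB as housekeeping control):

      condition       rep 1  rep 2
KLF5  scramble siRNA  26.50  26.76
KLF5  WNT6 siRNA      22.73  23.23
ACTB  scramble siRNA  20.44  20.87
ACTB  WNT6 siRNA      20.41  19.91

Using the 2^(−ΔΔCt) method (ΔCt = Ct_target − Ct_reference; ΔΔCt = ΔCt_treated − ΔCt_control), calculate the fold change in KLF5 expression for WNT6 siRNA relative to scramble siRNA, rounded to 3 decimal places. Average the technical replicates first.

Mean Ct: KLF5 scramble siRNA 26.630; KLF5 WNT6 siRNA 22.980; ACTB scramble siRNA 20.655; ACTB WNT6 siRNA 20.160
ΔCt(scramble siRNA) = 26.630 − 20.655 = 5.975
ΔCt(WNT6 siRNA) = 22.980 − 20.160 = 2.820
ΔΔCt = 2.820 − 5.975 = -3.155
Fold change = 2^(−(-3.155)) = 2^3.155 = 8.9074

8.907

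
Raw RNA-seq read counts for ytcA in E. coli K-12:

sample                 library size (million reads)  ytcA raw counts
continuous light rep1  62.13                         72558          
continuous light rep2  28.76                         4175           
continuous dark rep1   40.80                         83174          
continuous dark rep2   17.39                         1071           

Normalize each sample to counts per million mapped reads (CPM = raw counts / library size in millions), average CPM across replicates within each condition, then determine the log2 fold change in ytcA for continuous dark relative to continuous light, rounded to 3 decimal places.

0.678

CPM(continuous light rep1) = 72558 / 62.13 = 1167.8416
CPM(continuous light rep2) = 4175 / 28.76 = 145.1669
CPM(continuous dark rep1) = 83174 / 40.80 = 2038.5784
CPM(continuous dark rep2) = 1071 / 17.39 = 61.5871
mean CPM(continuous light) = 656.5043; mean CPM(continuous dark) = 1050.0828
Fold change = 1050.0828 / 656.5043 = 1.59951
log2(1.59951) = 0.6776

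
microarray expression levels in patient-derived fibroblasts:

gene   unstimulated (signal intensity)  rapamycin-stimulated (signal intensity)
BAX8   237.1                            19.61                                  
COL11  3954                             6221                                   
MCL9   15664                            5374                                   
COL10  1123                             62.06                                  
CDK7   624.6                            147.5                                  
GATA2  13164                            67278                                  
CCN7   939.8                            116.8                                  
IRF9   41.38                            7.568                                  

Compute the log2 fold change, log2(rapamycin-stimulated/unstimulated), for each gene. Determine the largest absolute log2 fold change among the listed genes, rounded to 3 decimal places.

4.178

log2(19.61/237.1) = -3.596  (BAX8)
log2(6221/3954) = 0.654  (COL11)
log2(5374/15664) = -1.543  (MCL9)
log2(62.06/1123) = -4.178  (COL10)
log2(147.5/624.6) = -2.082  (CDK7)
log2(67278/13164) = 2.354  (GATA2)
log2(116.8/939.8) = -3.008  (CCN7)
log2(7.568/41.38) = -2.451  (IRF9)
The largest magnitude belongs to COL10.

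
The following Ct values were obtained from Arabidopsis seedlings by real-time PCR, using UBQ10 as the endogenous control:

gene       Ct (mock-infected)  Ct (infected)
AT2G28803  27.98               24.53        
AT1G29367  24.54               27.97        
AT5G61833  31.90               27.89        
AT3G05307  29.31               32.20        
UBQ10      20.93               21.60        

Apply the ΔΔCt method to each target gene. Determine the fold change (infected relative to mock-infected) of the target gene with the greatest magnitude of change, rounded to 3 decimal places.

25.634

AT2G28803: ΔΔCt = (24.53−21.60) − (27.98−20.93) = 2.93 − 7.05 = -4.12; fold change = 2^4.12 = 17.388
AT1G29367: ΔΔCt = (27.97−21.60) − (24.54−20.93) = 6.37 − 3.61 = 2.76; fold change = 2^-2.76 = 0.148
AT5G61833: ΔΔCt = (27.89−21.60) − (31.90−20.93) = 6.29 − 10.97 = -4.68; fold change = 2^4.68 = 25.634
AT3G05307: ΔΔCt = (32.20−21.60) − (29.31−20.93) = 10.60 − 8.38 = 2.22; fold change = 2^-2.22 = 0.215
AT5G61833 has the largest |ΔΔCt| = 4.68.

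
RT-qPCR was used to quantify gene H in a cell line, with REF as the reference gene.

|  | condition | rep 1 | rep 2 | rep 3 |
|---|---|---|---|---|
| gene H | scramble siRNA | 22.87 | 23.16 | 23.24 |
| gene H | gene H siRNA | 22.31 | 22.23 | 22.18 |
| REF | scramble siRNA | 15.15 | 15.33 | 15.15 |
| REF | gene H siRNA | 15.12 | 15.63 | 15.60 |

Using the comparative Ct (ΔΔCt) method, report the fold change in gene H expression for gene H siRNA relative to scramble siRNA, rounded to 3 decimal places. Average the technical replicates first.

2.129

Mean Ct: gene H scramble siRNA 23.090; gene H gene H siRNA 22.240; REF scramble siRNA 15.210; REF gene H siRNA 15.450
ΔCt(scramble siRNA) = 23.090 − 15.210 = 7.880
ΔCt(gene H siRNA) = 22.240 − 15.450 = 6.790
ΔΔCt = 6.790 − 7.880 = -1.090
Fold change = 2^(−(-1.090)) = 2^1.090 = 2.1287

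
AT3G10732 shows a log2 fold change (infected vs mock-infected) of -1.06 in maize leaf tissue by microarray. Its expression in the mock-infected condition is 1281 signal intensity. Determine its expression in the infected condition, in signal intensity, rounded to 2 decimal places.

Fold change = 2^(-1.06) = 0.4796
infected expression = 1281 × 0.4796 = 614.41

614.41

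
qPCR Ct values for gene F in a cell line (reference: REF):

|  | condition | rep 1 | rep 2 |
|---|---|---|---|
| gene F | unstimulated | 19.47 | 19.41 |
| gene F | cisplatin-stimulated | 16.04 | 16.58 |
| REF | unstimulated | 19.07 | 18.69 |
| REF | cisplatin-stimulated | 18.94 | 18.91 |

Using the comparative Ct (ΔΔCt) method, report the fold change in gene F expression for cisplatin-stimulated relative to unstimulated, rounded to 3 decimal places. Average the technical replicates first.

9.032

Mean Ct: gene F unstimulated 19.440; gene F cisplatin-stimulated 16.310; REF unstimulated 18.880; REF cisplatin-stimulated 18.925
ΔCt(unstimulated) = 19.440 − 18.880 = 0.560
ΔCt(cisplatin-stimulated) = 16.310 − 18.925 = -2.615
ΔΔCt = -2.615 − 0.560 = -3.175
Fold change = 2^(−(-3.175)) = 2^3.175 = 9.0317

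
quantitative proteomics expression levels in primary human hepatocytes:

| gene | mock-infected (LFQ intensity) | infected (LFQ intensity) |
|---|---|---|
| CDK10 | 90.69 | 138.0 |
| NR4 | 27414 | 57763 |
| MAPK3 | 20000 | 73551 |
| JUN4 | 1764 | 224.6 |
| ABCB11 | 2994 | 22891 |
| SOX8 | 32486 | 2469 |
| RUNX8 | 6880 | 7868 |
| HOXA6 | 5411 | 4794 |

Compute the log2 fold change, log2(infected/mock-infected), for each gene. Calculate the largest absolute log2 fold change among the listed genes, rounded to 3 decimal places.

log2(138.0/90.69) = 0.606  (CDK10)
log2(57763/27414) = 1.075  (NR4)
log2(73551/20000) = 1.879  (MAPK3)
log2(224.6/1764) = -2.973  (JUN4)
log2(22891/2994) = 2.935  (ABCB11)
log2(2469/32486) = -3.718  (SOX8)
log2(7868/6880) = 0.194  (RUNX8)
log2(4794/5411) = -0.175  (HOXA6)
The largest magnitude belongs to SOX8.

3.718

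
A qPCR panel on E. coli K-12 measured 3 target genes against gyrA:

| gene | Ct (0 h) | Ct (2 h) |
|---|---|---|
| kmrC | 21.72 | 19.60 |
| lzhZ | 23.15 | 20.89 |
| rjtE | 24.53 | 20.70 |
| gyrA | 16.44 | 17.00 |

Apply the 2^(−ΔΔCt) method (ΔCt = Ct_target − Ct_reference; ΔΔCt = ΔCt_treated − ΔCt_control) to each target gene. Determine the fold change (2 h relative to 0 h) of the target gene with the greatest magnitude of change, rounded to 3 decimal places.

kmrC: ΔΔCt = (19.60−17.00) − (21.72−16.44) = 2.60 − 5.28 = -2.68; fold change = 2^2.68 = 6.409
lzhZ: ΔΔCt = (20.89−17.00) − (23.15−16.44) = 3.89 − 6.71 = -2.82; fold change = 2^2.82 = 7.062
rjtE: ΔΔCt = (20.70−17.00) − (24.53−16.44) = 3.70 − 8.09 = -4.39; fold change = 2^4.39 = 20.966
rjtE has the largest |ΔΔCt| = 4.39.

20.966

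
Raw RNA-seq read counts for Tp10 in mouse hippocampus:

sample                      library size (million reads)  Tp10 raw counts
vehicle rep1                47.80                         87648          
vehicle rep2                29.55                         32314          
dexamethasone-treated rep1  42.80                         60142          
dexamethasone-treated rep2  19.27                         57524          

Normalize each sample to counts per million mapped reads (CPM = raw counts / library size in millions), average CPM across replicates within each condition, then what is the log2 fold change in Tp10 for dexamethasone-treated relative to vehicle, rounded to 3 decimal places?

CPM(vehicle rep1) = 87648 / 47.80 = 1833.6402
CPM(vehicle rep2) = 32314 / 29.55 = 1093.5364
CPM(dexamethasone-treated rep1) = 60142 / 42.80 = 1405.1869
CPM(dexamethasone-treated rep2) = 57524 / 19.27 = 2985.1583
mean CPM(vehicle) = 1463.5883; mean CPM(dexamethasone-treated) = 2195.1726
Fold change = 2195.1726 / 1463.5883 = 1.49986
log2(1.49986) = 0.5848

0.585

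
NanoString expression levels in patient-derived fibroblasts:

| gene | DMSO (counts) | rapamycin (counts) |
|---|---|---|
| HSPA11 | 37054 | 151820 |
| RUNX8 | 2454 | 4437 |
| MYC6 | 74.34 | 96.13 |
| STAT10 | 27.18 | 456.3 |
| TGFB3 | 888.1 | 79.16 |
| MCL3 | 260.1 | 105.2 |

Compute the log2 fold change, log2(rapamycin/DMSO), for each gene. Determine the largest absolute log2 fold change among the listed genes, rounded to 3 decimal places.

log2(151820/37054) = 2.035  (HSPA11)
log2(4437/2454) = 0.854  (RUNX8)
log2(96.13/74.34) = 0.371  (MYC6)
log2(456.3/27.18) = 4.069  (STAT10)
log2(79.16/888.1) = -3.488  (TGFB3)
log2(105.2/260.1) = -1.306  (MCL3)
The largest magnitude belongs to STAT10.

4.069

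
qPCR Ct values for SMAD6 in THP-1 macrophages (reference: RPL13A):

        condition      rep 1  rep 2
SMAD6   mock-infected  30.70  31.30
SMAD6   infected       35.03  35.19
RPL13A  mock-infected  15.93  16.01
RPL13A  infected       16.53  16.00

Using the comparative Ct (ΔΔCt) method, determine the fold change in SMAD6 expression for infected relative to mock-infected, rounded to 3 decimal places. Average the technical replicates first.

Mean Ct: SMAD6 mock-infected 31.000; SMAD6 infected 35.110; RPL13A mock-infected 15.970; RPL13A infected 16.265
ΔCt(mock-infected) = 31.000 − 15.970 = 15.030
ΔCt(infected) = 35.110 − 16.265 = 18.845
ΔΔCt = 18.845 − 15.030 = 3.815
Fold change = 2^(−3.815) = 0.0711

0.071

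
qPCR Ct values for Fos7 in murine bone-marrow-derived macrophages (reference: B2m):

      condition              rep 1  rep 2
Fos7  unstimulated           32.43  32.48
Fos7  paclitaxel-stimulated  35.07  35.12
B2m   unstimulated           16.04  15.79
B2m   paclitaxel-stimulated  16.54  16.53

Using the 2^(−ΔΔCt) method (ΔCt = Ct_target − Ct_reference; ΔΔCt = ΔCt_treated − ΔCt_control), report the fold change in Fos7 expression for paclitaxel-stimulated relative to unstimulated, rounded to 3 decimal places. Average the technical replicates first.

0.247

Mean Ct: Fos7 unstimulated 32.455; Fos7 paclitaxel-stimulated 35.095; B2m unstimulated 15.915; B2m paclitaxel-stimulated 16.535
ΔCt(unstimulated) = 32.455 − 15.915 = 16.540
ΔCt(paclitaxel-stimulated) = 35.095 − 16.535 = 18.560
ΔΔCt = 18.560 − 16.540 = 2.020
Fold change = 2^(−2.020) = 0.2466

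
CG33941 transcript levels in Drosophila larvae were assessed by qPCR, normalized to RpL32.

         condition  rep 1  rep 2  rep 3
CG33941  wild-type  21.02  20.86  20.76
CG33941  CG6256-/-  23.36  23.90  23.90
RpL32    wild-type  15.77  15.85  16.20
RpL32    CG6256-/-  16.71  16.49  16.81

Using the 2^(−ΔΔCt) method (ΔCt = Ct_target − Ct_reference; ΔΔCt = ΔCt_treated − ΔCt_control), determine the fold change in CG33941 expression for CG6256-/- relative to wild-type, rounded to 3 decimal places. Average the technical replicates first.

Mean Ct: CG33941 wild-type 20.880; CG33941 CG6256-/- 23.720; RpL32 wild-type 15.940; RpL32 CG6256-/- 16.670
ΔCt(wild-type) = 20.880 − 15.940 = 4.940
ΔCt(CG6256-/-) = 23.720 − 16.670 = 7.050
ΔΔCt = 7.050 − 4.940 = 2.110
Fold change = 2^(−2.110) = 0.2316

0.232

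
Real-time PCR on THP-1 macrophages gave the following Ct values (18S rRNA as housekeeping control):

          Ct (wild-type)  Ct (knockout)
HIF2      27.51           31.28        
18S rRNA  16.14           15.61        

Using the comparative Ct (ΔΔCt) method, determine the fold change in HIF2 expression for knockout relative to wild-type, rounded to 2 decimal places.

0.05

ΔCt(wild-type) = 27.510 − 16.140 = 11.370
ΔCt(knockout) = 31.280 − 15.610 = 15.670
ΔΔCt = 15.670 − 11.370 = 4.300
Fold change = 2^(−4.300) = 0.051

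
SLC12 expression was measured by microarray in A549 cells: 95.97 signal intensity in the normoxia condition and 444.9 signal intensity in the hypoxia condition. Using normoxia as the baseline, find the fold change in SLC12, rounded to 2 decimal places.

4.64

Fold change = 444.9 / 95.97 = 4.636
SLC12 is upregulated.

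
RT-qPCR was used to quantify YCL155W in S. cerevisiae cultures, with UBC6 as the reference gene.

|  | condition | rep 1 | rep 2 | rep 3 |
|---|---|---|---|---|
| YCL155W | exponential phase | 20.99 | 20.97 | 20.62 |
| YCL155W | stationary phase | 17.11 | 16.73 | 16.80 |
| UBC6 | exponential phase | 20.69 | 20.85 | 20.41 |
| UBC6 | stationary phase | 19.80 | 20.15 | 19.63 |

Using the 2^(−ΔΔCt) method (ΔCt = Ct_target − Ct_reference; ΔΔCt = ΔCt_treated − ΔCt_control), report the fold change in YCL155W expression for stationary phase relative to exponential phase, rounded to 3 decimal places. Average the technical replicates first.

Mean Ct: YCL155W exponential phase 20.860; YCL155W stationary phase 16.880; UBC6 exponential phase 20.650; UBC6 stationary phase 19.860
ΔCt(exponential phase) = 20.860 − 20.650 = 0.210
ΔCt(stationary phase) = 16.880 − 19.860 = -2.980
ΔΔCt = -2.980 − 0.210 = -3.190
Fold change = 2^(−(-3.190)) = 2^3.190 = 9.1261

9.126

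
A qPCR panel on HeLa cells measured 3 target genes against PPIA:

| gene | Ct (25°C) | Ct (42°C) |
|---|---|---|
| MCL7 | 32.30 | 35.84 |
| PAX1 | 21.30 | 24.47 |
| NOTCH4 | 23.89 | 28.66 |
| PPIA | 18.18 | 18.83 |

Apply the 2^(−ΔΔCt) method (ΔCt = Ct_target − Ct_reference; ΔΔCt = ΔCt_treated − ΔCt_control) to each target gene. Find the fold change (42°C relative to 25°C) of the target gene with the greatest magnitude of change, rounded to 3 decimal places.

MCL7: ΔΔCt = (35.84−18.83) − (32.30−18.18) = 17.01 − 14.12 = 2.89; fold change = 2^-2.89 = 0.135
PAX1: ΔΔCt = (24.47−18.83) − (21.30−18.18) = 5.64 − 3.12 = 2.52; fold change = 2^-2.52 = 0.174
NOTCH4: ΔΔCt = (28.66−18.83) − (23.89−18.18) = 9.83 − 5.71 = 4.12; fold change = 2^-4.12 = 0.058
NOTCH4 has the largest |ΔΔCt| = 4.12.

0.058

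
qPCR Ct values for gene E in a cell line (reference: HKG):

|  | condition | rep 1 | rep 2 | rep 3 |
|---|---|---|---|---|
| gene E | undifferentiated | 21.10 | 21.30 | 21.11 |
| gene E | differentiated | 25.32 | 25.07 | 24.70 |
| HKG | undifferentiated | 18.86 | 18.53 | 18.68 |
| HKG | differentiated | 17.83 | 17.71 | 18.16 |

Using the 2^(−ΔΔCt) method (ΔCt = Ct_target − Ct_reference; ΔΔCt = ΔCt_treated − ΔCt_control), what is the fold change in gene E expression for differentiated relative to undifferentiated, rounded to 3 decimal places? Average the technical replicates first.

Mean Ct: gene E undifferentiated 21.170; gene E differentiated 25.030; HKG undifferentiated 18.690; HKG differentiated 17.900
ΔCt(undifferentiated) = 21.170 − 18.690 = 2.480
ΔCt(differentiated) = 25.030 − 17.900 = 7.130
ΔΔCt = 7.130 − 2.480 = 4.650
Fold change = 2^(−4.650) = 0.0398

0.040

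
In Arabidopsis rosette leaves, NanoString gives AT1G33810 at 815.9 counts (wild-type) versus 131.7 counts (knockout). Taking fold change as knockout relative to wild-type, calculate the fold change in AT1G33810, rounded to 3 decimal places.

0.161

Fold change = 131.7 / 815.9 = 0.1614
AT1G33810 is downregulated.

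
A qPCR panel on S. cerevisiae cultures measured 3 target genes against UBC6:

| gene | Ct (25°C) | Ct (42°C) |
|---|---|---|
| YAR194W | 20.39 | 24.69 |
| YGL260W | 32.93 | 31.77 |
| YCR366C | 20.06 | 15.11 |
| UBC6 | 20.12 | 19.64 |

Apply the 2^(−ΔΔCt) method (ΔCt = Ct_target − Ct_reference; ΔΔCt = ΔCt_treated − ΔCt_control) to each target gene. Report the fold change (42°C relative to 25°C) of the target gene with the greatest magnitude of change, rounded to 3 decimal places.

0.036

YAR194W: ΔΔCt = (24.69−19.64) − (20.39−20.12) = 5.05 − 0.27 = 4.78; fold change = 2^-4.78 = 0.036
YGL260W: ΔΔCt = (31.77−19.64) − (32.93−20.12) = 12.13 − 12.81 = -0.68; fold change = 2^0.68 = 1.602
YCR366C: ΔΔCt = (15.11−19.64) − (20.06−20.12) = -4.53 − (-0.06) = -4.47; fold change = 2^4.47 = 22.162
YAR194W has the largest |ΔΔCt| = 4.78.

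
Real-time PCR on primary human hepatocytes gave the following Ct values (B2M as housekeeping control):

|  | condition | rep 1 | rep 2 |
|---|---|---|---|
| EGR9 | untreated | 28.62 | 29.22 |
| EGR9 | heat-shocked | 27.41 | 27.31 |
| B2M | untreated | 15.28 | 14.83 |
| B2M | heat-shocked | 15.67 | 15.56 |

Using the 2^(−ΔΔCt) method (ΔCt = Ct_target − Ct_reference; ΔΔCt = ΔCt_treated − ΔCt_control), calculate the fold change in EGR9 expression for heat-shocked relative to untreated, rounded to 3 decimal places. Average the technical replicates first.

Mean Ct: EGR9 untreated 28.920; EGR9 heat-shocked 27.360; B2M untreated 15.055; B2M heat-shocked 15.615
ΔCt(untreated) = 28.920 − 15.055 = 13.865
ΔCt(heat-shocked) = 27.360 − 15.615 = 11.745
ΔΔCt = 11.745 − 13.865 = -2.120
Fold change = 2^(−(-2.120)) = 2^2.120 = 4.3469

4.347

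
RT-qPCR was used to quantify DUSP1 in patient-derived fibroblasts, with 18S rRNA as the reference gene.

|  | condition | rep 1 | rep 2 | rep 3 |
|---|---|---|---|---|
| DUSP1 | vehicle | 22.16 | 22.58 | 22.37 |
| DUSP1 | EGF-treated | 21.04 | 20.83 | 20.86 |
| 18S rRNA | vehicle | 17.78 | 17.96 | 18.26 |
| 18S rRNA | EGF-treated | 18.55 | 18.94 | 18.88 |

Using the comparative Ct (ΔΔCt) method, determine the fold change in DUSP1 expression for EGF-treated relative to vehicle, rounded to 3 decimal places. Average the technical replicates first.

4.757

Mean Ct: DUSP1 vehicle 22.370; DUSP1 EGF-treated 20.910; 18S rRNA vehicle 18.000; 18S rRNA EGF-treated 18.790
ΔCt(vehicle) = 22.370 − 18.000 = 4.370
ΔCt(EGF-treated) = 20.910 − 18.790 = 2.120
ΔΔCt = 2.120 − 4.370 = -2.250
Fold change = 2^(−(-2.250)) = 2^2.250 = 4.7568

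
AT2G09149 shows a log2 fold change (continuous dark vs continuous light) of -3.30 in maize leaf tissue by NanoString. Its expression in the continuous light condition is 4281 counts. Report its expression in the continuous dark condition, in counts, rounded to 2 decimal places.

Fold change = 2^(-3.30) = 0.1015
continuous dark expression = 4281 × 0.1015 = 434.66

434.66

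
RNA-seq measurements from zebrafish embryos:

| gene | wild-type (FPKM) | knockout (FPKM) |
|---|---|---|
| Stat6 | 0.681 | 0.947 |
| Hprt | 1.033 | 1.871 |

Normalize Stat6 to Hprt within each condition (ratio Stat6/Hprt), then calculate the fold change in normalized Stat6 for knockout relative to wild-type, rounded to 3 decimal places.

Stat6/Hprt (wild-type) = 0.681 / 1.033 = 0.65924
Stat6/Hprt (knockout) = 0.947 / 1.871 = 0.50615
Fold change = 0.50615 / 0.65924 = 0.7678

0.768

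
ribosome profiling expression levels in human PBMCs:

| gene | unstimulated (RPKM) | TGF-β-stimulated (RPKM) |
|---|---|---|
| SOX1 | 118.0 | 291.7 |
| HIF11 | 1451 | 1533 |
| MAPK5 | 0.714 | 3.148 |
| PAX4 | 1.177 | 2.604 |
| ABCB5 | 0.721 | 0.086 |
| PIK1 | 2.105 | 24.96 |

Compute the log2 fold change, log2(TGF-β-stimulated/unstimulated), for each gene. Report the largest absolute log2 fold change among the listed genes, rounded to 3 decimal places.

3.568

log2(291.7/118.0) = 1.306  (SOX1)
log2(1533/1451) = 0.079  (HIF11)
log2(3.148/0.714) = 2.140  (MAPK5)
log2(2.604/1.177) = 1.146  (PAX4)
log2(0.086/0.721) = -3.068  (ABCB5)
log2(24.96/2.105) = 3.568  (PIK1)
The largest magnitude belongs to PIK1.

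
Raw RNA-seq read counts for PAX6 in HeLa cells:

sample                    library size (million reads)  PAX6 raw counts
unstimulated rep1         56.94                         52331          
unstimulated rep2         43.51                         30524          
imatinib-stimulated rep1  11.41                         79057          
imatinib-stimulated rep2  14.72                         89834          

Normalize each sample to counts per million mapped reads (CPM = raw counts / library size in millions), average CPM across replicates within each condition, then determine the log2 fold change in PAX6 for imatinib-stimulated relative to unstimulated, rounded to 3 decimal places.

CPM(unstimulated rep1) = 52331 / 56.94 = 919.0551
CPM(unstimulated rep2) = 30524 / 43.51 = 701.5399
CPM(imatinib-stimulated rep1) = 79057 / 11.41 = 6928.7467
CPM(imatinib-stimulated rep2) = 89834 / 14.72 = 6102.8533
mean CPM(unstimulated) = 810.2975; mean CPM(imatinib-stimulated) = 6515.8000
Fold change = 6515.8000 / 810.2975 = 8.04124
log2(8.04124) = 3.0074

3.007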